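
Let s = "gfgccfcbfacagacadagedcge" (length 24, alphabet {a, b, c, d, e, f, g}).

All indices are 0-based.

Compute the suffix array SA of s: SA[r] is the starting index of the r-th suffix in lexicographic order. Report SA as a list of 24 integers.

[13, 9, 15, 11, 17, 7, 14, 10, 6, 3, 4, 21, 16, 20, 23, 19, 8, 5, 1, 12, 2, 22, 18, 0]

rank→(start, suffix):
  0 → (13, 'acadagedcge')
  1 → (9, 'acagacadagedcge')
  2 → (15, 'adagedcge')
  3 → (11, 'agacadagedcge')
  4 → (17, 'agedcge')
  5 → (7, 'bfacagacadagedcge')
  6 → (14, 'cadagedcge')
  7 → (10, 'cagacadagedcge')
  8 → (6, 'cbfacagacadagedcge')
  9 → (3, 'ccfcbfacagacadagedcge')
  10 → (4, 'cfcbfacagacadagedcge')
  11 → (21, 'cge')
  12 → (16, 'dagedcge')
  13 → (20, 'dcge')
  14 → (23, 'e')
  15 → (19, 'edcge')
  16 → (8, 'facagacadagedcge')
  17 → (5, 'fcbfacagacadagedcge')
  18 → (1, 'fgccfcbfacagacadagedcge')
  19 → (12, 'gacadagedcge')
  20 → (2, 'gccfcbfacagacadagedcge')
  21 → (22, 'ge')
  22 → (18, 'gedcge')
  23 → (0, 'gfgccfcbfacagacadagedcge')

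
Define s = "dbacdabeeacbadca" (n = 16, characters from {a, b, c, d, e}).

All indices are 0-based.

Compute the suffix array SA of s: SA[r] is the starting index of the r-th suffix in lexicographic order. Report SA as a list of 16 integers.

[15, 5, 9, 2, 12, 1, 11, 6, 14, 10, 3, 4, 0, 13, 8, 7]

rank | idx | suffix
   0 |  15 | a
   1 |   5 | abeeacbadca
   2 |   9 | acbadca
   3 |   2 | acdabeeacbadca
   4 |  12 | adca
   5 |   1 | bacdabeeacbadca
   6 |  11 | badca
   7 |   6 | beeacbadca
   8 |  14 | ca
   9 |  10 | cbadca
  10 |   3 | cdabeeacbadca
  11 |   4 | dabeeacbadca
  12 |   0 | dbacdabeeacbadca
  13 |  13 | dca
  14 |   8 | eacbadca
  15 |   7 | eeacbadca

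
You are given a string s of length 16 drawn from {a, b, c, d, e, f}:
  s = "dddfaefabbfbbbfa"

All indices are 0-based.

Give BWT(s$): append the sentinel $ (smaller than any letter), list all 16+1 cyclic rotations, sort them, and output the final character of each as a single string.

affffbabb$ddabedb

rank  rotation           last
    0  $dddfaefabbfbbbfa  a
    1  a$dddfaefabbfbbbf  f
    2  abbfbbbfa$dddfaef  f
    3  aefabbfbbbfa$dddf  f
    4  bbbfa$dddfaefabbf  f
    5  bbfa$dddfaefabbfb  b
    6  bbfbbbfa$dddfaefa  a
    7  bfa$dddfaefabbfbb  b
    8  bfbbbfa$dddfaefab  b
    9  dddfaefabbfbbbfa$  $
   10  ddfaefabbfbbbfa$d  d
   11  dfaefabbfbbbfa$dd  d
   12  efabbfbbbfa$dddfa  a
   13  fa$dddfaefabbfbbb  b
   14  fabbfbbbfa$dddfae  e
   15  faefabbfbbbfa$ddd  d
   16  fbbbfa$dddfaefabb  b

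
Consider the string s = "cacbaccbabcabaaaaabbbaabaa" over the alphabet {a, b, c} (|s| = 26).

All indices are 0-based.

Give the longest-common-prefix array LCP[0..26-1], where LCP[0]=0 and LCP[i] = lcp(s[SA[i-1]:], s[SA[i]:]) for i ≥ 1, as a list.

[0, 1, 2, 4, 3, 2, 3, 1, 4, 2, 2, 1, 2, 0, 3, 3, 2, 2, 1, 2, 1, 0, 2, 1, 3, 1]

rank | idx | suffix
   0 |  25 | a
   1 |  24 | aa
   2 |  13 | aaaaabbbaabaa
   3 |  14 | aaaabbbaabaa
   4 |  15 | aaabbbaabaa
   5 |  21 | aabaa
   6 |  16 | aabbbaabaa
   7 |  22 | abaa
   8 |  11 | abaaaaabbbaabaa
   9 |  17 | abbbaabaa
  10 |   8 | abcabaaaaabbbaabaa
  11 |   1 | acbaccbabcabaaaaabbbaabaa
  12 |   4 | accbabcabaaaaabbbaabaa
  13 |  23 | baa
  14 |  12 | baaaaabbbaabaa
  15 |  20 | baabaa
  16 |   7 | babcabaaaaabbbaabaa
  17 |   3 | baccbabcabaaaaabbbaabaa
  18 |  19 | bbaabaa
  19 |  18 | bbbaabaa
  20 |   9 | bcabaaaaabbbaabaa
  21 |  10 | cabaaaaabbbaabaa
  22 |   0 | cacbaccbabcabaaaaabbbaabaa
  23 |   6 | cbabcabaaaaabbbaabaa
  24 |   2 | cbaccbabcabaaaaabbbaabaa
  25 |   5 | ccbabcabaaaaabbbaabaa

SA = [25, 24, 13, 14, 15, 21, 16, 22, 11, 17, 8, 1, 4, 23, 12, 20, 7, 3, 19, 18, 9, 10, 0, 6, 2, 5]
i: (SA[i-1],SA[i]) lcp shared
  1: (25,24) 1 'a'
  2: (24,13) 2 'aa'
  3: (13,14) 4 'aaaa'
  4: (14,15) 3 'aaa'
  5: (15,21) 2 'aa'
  6: (21,16) 3 'aab'
  7: (16,22) 1 'a'
  8: (22,11) 4 'abaa'
  9: (11,17) 2 'ab'
  10: (17,8) 2 'ab'
  11: (8,1) 1 'a'
  12: (1,4) 2 'ac'
  13: (4,23) 0 ''
  14: (23,12) 3 'baa'
  15: (12,20) 3 'baa'
  16: (20,7) 2 'ba'
  17: (7,3) 2 'ba'
  18: (3,19) 1 'b'
  19: (19,18) 2 'bb'
  20: (18,9) 1 'b'
  21: (9,10) 0 ''
  22: (10,0) 2 'ca'
  23: (0,6) 1 'c'
  24: (6,2) 3 'cba'
  25: (2,5) 1 'c'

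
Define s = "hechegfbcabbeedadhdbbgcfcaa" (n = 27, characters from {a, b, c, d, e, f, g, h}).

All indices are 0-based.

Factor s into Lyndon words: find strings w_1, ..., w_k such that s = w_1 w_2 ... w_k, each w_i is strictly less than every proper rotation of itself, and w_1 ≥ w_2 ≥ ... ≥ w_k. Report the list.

["h", "e", "chegf", "bc", "abbeedadhdbbgcfc", "a", "a"]

emit factor 1: 'h' (i=0, period=1)
emit factor 2: 'e' (i=1, period=1)
emit factor 3: 'chegf' (i=2, period=5)
emit factor 4: 'bc' (i=7, period=2)
emit factor 5: 'abbeedadhdbbgcfc' (i=9, period=16)
emit factor 6: 'a' (i=25, period=1)
emit factor 7: 'a' (i=26, period=1)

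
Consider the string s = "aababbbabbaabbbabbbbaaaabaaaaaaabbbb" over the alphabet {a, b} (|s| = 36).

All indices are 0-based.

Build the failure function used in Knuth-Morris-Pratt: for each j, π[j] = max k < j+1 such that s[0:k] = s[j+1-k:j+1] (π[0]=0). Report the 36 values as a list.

π[0] = 0
j=1 s[j]='a': π[1]=1 (border 'a')
j=2 s[j]='b': k: 1→0; π[2]=0 (border '')
j=3 s[j]='a': π[3]=1 (border 'a')
j=4 s[j]='b': k: 1→0; π[4]=0 (border '')
j=5 s[j]='b': π[5]=0 (border '')
j=6 s[j]='b': π[6]=0 (border '')
j=7 s[j]='a': π[7]=1 (border 'a')
j=8 s[j]='b': k: 1→0; π[8]=0 (border '')
j=9 s[j]='b': π[9]=0 (border '')
j=10 s[j]='a': π[10]=1 (border 'a')
j=11 s[j]='a': π[11]=2 (border 'aa')
j=12 s[j]='b': π[12]=3 (border 'aab')
j=13 s[j]='b': k: 3→0; π[13]=0 (border '')
j=14 s[j]='b': π[14]=0 (border '')
j=15 s[j]='a': π[15]=1 (border 'a')
j=16 s[j]='b': k: 1→0; π[16]=0 (border '')
j=17 s[j]='b': π[17]=0 (border '')
j=18 s[j]='b': π[18]=0 (border '')
j=19 s[j]='b': π[19]=0 (border '')
j=20 s[j]='a': π[20]=1 (border 'a')
j=21 s[j]='a': π[21]=2 (border 'aa')
j=22 s[j]='a': k: 2→1; π[22]=2 (border 'aa')
j=23 s[j]='a': k: 2→1; π[23]=2 (border 'aa')
j=24 s[j]='b': π[24]=3 (border 'aab')
j=25 s[j]='a': π[25]=4 (border 'aaba')
j=26 s[j]='a': k: 4→1; π[26]=2 (border 'aa')
j=27 s[j]='a': k: 2→1; π[27]=2 (border 'aa')
j=28 s[j]='a': k: 2→1; π[28]=2 (border 'aa')
j=29 s[j]='a': k: 2→1; π[29]=2 (border 'aa')
j=30 s[j]='a': k: 2→1; π[30]=2 (border 'aa')
j=31 s[j]='a': k: 2→1; π[31]=2 (border 'aa')
j=32 s[j]='b': π[32]=3 (border 'aab')
j=33 s[j]='b': k: 3→0; π[33]=0 (border '')
j=34 s[j]='b': π[34]=0 (border '')
j=35 s[j]='b': π[35]=0 (border '')

[0, 1, 0, 1, 0, 0, 0, 1, 0, 0, 1, 2, 3, 0, 0, 1, 0, 0, 0, 0, 1, 2, 2, 2, 3, 4, 2, 2, 2, 2, 2, 2, 3, 0, 0, 0]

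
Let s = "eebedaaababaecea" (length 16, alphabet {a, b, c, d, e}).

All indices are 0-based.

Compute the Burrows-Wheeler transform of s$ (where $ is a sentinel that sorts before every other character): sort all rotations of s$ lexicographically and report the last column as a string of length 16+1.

aedaabbaaeeeceab$

rank  rotation           last
    0  $eebedaaababaecea  a
    1  a$eebedaaababaece  e
    2  aaababaecea$eebed  d
    3  aababaecea$eebeda  a
    4  ababaecea$eebedaa  a
    5  abaecea$eebedaaab  b
    6  aecea$eebedaaabab  b
    7  babaecea$eebedaaa  a
    8  baecea$eebedaaaba  a
    9  bedaaababaecea$ee  e
   10  cea$eebedaaababae  e
   11  daaababaecea$eebe  e
   12  ea$eebedaaababaec  c
   13  ebedaaababaecea$e  e
   14  ecea$eebedaaababa  a
   15  edaaababaecea$eeb  b
   16  eebedaaababaecea$  $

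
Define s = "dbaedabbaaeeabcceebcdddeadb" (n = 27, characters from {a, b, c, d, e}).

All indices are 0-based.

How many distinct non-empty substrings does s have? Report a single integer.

348

rank→(start, suffix):
  0 → (8, 'aaeeabcceebcdddeadb')
  1 → (5, 'abbaaeeabcceebcdddeadb')
  2 → (12, 'abcceebcdddeadb')
  3 → (24, 'adb')
  4 → (2, 'aedabbaaeeabcceebcdddeadb')
  5 → (9, 'aeeabcceebcdddeadb')
  6 → (26, 'b')
  7 → (7, 'baaeeabcceebcdddeadb')
  8 → (1, 'baedabbaaeeabcceebcdddeadb')
  9 → (6, 'bbaaeeabcceebcdddeadb')
  10 → (13, 'bcceebcdddeadb')
  11 → (18, 'bcdddeadb')
  12 → (14, 'cceebcdddeadb')
  13 → (19, 'cdddeadb')
  14 → (15, 'ceebcdddeadb')
  15 → (4, 'dabbaaeeabcceebcdddeadb')
  16 → (25, 'db')
  17 → (0, 'dbaedabbaaeeabcceebcdddeadb')
  18 → (20, 'dddeadb')
  19 → (21, 'ddeadb')
  20 → (22, 'deadb')
  21 → (11, 'eabcceebcdddeadb')
  22 → (23, 'eadb')
  23 → (17, 'ebcdddeadb')
  24 → (3, 'edabbaaeeabcceebcdddeadb')
  25 → (10, 'eeabcceebcdddeadb')
  26 → (16, 'eebcdddeadb')

SA = [8, 5, 12, 24, 2, 9, 26, 7, 1, 6, 13, 18, 14, 19, 15, 4, 25, 0, 20, 21, 22, 11, 23, 17, 3, 10, 16]
i: (SA[i-1],SA[i]) lcp shared
  1: (8,5) 1 'a'
  2: (5,12) 2 'ab'
  3: (12,24) 1 'a'
  4: (24,2) 1 'a'
  5: (2,9) 2 'ae'
  6: (9,26) 0 ''
  7: (26,7) 1 'b'
  8: (7,1) 2 'ba'
  9: (1,6) 1 'b'
  10: (6,13) 1 'b'
  11: (13,18) 2 'bc'
  12: (18,14) 0 ''
  13: (14,19) 1 'c'
  14: (19,15) 1 'c'
  15: (15,4) 0 ''
  16: (4,25) 1 'd'
  17: (25,0) 2 'db'
  18: (0,20) 1 'd'
  19: (20,21) 2 'dd'
  20: (21,22) 1 'd'
  21: (22,11) 0 ''
  22: (11,23) 2 'ea'
  23: (23,17) 1 'e'
  24: (17,3) 1 'e'
  25: (3,10) 1 'e'
  26: (10,16) 2 'ee'

n(n+1)/2 = 27·28/2 = 378
Σ LCP = 0 + 1 + 2 + 1 + 1 + 2 + 0 + 1 + 2 + 1 + 1 + 2 + 0 + 1 + 1 + 0 + 1 + 2 + 1 + 2 + 1 + 0 + 2 + 1 + 1 + 1 + 2 = 30
distinct = 378 − 30 = 348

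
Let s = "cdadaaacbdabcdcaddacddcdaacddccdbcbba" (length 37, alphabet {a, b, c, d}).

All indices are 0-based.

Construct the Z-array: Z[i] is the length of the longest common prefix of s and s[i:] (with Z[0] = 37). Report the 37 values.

Z[0]=37
i=1: fresh scan; Z[1]=0
i=2: fresh scan; Z[2]=0
i=3: fresh scan; Z[3]=0
i=4: fresh scan; Z[4]=0
i=5: fresh scan; Z[5]=0
i=6: fresh scan; Z[6]=0
i=7: fresh scan; Z[7]=1 grow→box=[7,8)
i=8: fresh scan; Z[8]=0
i=9: fresh scan; Z[9]=0
i=10: fresh scan; Z[10]=0
i=11: fresh scan; Z[11]=0
i=12: fresh scan; Z[12]=2 grow→box=[12,14)
i=13: min(r-i=1, Z[1]=0)=0; Z[13]=0
i=14: fresh scan; Z[14]=1 grow→box=[14,15)
i=15: fresh scan; Z[15]=0
i=16: fresh scan; Z[16]=0
i=17: fresh scan; Z[17]=0
i=18: fresh scan; Z[18]=0
i=19: fresh scan; Z[19]=2 grow→box=[19,21)
i=20: min(r-i=1, Z[1]=0)=0; Z[20]=0
i=21: fresh scan; Z[21]=0
i=22: fresh scan; Z[22]=3 grow→box=[22,25)
i=23: min(r-i=2, Z[1]=0)=0; Z[23]=0
i=24: min(r-i=1, Z[2]=0)=0; Z[24]=0
i=25: fresh scan; Z[25]=0
i=26: fresh scan; Z[26]=2 grow→box=[26,28)
i=27: min(r-i=1, Z[1]=0)=0; Z[27]=0
i=28: fresh scan; Z[28]=0
i=29: fresh scan; Z[29]=1 grow→box=[29,30)
i=30: fresh scan; Z[30]=2 grow→box=[30,32)
i=31: min(r-i=1, Z[1]=0)=0; Z[31]=0
i=32: fresh scan; Z[32]=0
i=33: fresh scan; Z[33]=1 grow→box=[33,34)
i=34: fresh scan; Z[34]=0
i=35: fresh scan; Z[35]=0
i=36: fresh scan; Z[36]=0

[37, 0, 0, 0, 0, 0, 0, 1, 0, 0, 0, 0, 2, 0, 1, 0, 0, 0, 0, 2, 0, 0, 3, 0, 0, 0, 2, 0, 0, 1, 2, 0, 0, 1, 0, 0, 0]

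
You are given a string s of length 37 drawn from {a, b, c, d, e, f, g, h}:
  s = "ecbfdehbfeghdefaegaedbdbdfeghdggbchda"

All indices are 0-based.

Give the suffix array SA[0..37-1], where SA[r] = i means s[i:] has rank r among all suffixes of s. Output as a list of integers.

rank | idx | suffix
   0 |  36 | a
   1 |  18 | aedbdbdfeghdggbchda
   2 |  15 | aegaedbdbdfeghdggbchda
   3 |  32 | bchda
   4 |  21 | bdbdfeghdggbchda
   5 |  23 | bdfeghdggbchda
   6 |   2 | bfdehbfeghdefaegaedbdbdfeghdggbchda
   7 |   7 | bfeghdefaegaedbdbdfeghdggbchda
   8 |   1 | cbfdehbfeghdefaegaedbdbdfeghdggbchda
   9 |  33 | chda
  10 |  35 | da
  11 |  20 | dbdbdfeghdggbchda
  12 |  22 | dbdfeghdggbchda
  13 |  12 | defaegaedbdbdfeghdggbchda
  14 |   4 | dehbfeghdefaegaedbdbdfeghdggbchda
  15 |  24 | dfeghdggbchda
  16 |  29 | dggbchda
  17 |   0 | ecbfdehbfeghdefaegaedbdbdfeghdggbchda
  18 |  19 | edbdbdfeghdggbchda
  19 |  13 | efaegaedbdbdfeghdggbchda
  20 |  16 | egaedbdbdfeghdggbchda
  21 |   9 | eghdefaegaedbdbdfeghdggbchda
  22 |  26 | eghdggbchda
  23 |   5 | ehbfeghdefaegaedbdbdfeghdggbchda
  24 |  14 | faegaedbdbdfeghdggbchda
  25 |   3 | fdehbfeghdefaegaedbdbdfeghdggbchda
  26 |   8 | feghdefaegaedbdbdfeghdggbchda
  27 |  25 | feghdggbchda
  28 |  17 | gaedbdbdfeghdggbchda
  29 |  31 | gbchda
  30 |  30 | ggbchda
  31 |  10 | ghdefaegaedbdbdfeghdggbchda
  32 |  27 | ghdggbchda
  33 |   6 | hbfeghdefaegaedbdbdfeghdggbchda
  34 |  34 | hda
  35 |  11 | hdefaegaedbdbdfeghdggbchda
  36 |  28 | hdggbchda

[36, 18, 15, 32, 21, 23, 2, 7, 1, 33, 35, 20, 22, 12, 4, 24, 29, 0, 19, 13, 16, 9, 26, 5, 14, 3, 8, 25, 17, 31, 30, 10, 27, 6, 34, 11, 28]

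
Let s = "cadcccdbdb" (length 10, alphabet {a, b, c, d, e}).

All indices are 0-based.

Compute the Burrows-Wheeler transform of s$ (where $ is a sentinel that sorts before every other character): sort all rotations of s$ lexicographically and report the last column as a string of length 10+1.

rank  rotation     last
    0  $cadcccdbdb  b
    1  adcccdbdb$c  c
    2  b$cadcccdbd  d
    3  bdb$cadcccd  d
    4  cadcccdbdb$  $
    5  cccdbdb$cad  d
    6  ccdbdb$cadc  c
    7  cdbdb$cadcc  c
    8  db$cadcccdb  b
    9  dbdb$cadccc  c
   10  dcccdbdb$ca  a

bcdd$dccbca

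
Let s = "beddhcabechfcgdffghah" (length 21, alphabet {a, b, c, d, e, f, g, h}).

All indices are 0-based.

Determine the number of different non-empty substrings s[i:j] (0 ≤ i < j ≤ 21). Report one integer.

217

rank | idx | suffix
   0 |   6 | abechfcgdffghah
   1 |  19 | ah
   2 |   7 | bechfcgdffghah
   3 |   0 | beddhcabechfcgdffghah
   4 |   5 | cabechfcgdffghah
   5 |  12 | cgdffghah
   6 |   9 | chfcgdffghah
   7 |   2 | ddhcabechfcgdffghah
   8 |  14 | dffghah
   9 |   3 | dhcabechfcgdffghah
  10 |   8 | echfcgdffghah
  11 |   1 | eddhcabechfcgdffghah
  12 |  11 | fcgdffghah
  13 |  15 | ffghah
  14 |  16 | fghah
  15 |  13 | gdffghah
  16 |  17 | ghah
  17 |  20 | h
  18 |  18 | hah
  19 |   4 | hcabechfcgdffghah
  20 |  10 | hfcgdffghah

SA = [6, 19, 7, 0, 5, 12, 9, 2, 14, 3, 8, 1, 11, 15, 16, 13, 17, 20, 18, 4, 10]
i: (SA[i-1],SA[i]) lcp shared
  1: (6,19) 1 'a'
  2: (19,7) 0 ''
  3: (7,0) 2 'be'
  4: (0,5) 0 ''
  5: (5,12) 1 'c'
  6: (12,9) 1 'c'
  7: (9,2) 0 ''
  8: (2,14) 1 'd'
  9: (14,3) 1 'd'
  10: (3,8) 0 ''
  11: (8,1) 1 'e'
  12: (1,11) 0 ''
  13: (11,15) 1 'f'
  14: (15,16) 1 'f'
  15: (16,13) 0 ''
  16: (13,17) 1 'g'
  17: (17,20) 0 ''
  18: (20,18) 1 'h'
  19: (18,4) 1 'h'
  20: (4,10) 1 'h'

n(n+1)/2 = 21·22/2 = 231
Σ LCP = 0 + 1 + 0 + 2 + 0 + 1 + 1 + 0 + 1 + 1 + 0 + 1 + 0 + 1 + 1 + 0 + 1 + 0 + 1 + 1 + 1 = 14
distinct = 231 − 14 = 217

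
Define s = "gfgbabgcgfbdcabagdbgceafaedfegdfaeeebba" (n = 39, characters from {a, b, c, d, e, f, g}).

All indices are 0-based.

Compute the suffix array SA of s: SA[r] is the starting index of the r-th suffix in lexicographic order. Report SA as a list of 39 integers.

sorted suffixes:
  #0 SA[0]=38  'a'
  #1 SA[1]=13  'abagdbgceafaedfegdfaeeebba'
  #2 SA[2]=4  'abgcgfbdcabagdbgceafaedfegdfaeeebba'
  #3 SA[3]=24  'aedfegdfaeeebba'
  #4 SA[4]=32  'aeeebba'
  #5 SA[5]=22  'afaedfegdfaeeebba'
  #6 SA[6]=15  'agdbgceafaedfegdfaeeebba'
  #7 SA[7]=37  'ba'
  #8 SA[8]=3  'babgcgfbdcabagdbgceafaedfegdfaeeebba'
  #9 SA[9]=14  'bagdbgceafaedfegdfaeeebba'
  #10 SA[10]=36  'bba'
  #11 SA[11]=10  'bdcabagdbgceafaedfegdfaeeebba'
  #12 SA[12]=18  'bgceafaedfegdfaeeebba'
  #13 SA[13]=5  'bgcgfbdcabagdbgceafaedfegdfaeeebba'
  #14 SA[14]=12  'cabagdbgceafaedfegdfaeeebba'
  #15 SA[15]=20  'ceafaedfegdfaeeebba'
  #16 SA[16]=7  'cgfbdcabagdbgceafaedfegdfaeeebba'
  #17 SA[17]=17  'dbgceafaedfegdfaeeebba'
  #18 SA[18]=11  'dcabagdbgceafaedfegdfaeeebba'
  #19 SA[19]=30  'dfaeeebba'
  #20 SA[20]=26  'dfegdfaeeebba'
  #21 SA[21]=21  'eafaedfegdfaeeebba'
  #22 SA[22]=35  'ebba'
  #23 SA[23]=25  'edfegdfaeeebba'
  #24 SA[24]=34  'eebba'
  #25 SA[25]=33  'eeebba'
  #26 SA[26]=28  'egdfaeeebba'
  #27 SA[27]=23  'faedfegdfaeeebba'
  #28 SA[28]=31  'faeeebba'
  #29 SA[29]=9  'fbdcabagdbgceafaedfegdfaeeebba'
  #30 SA[30]=27  'fegdfaeeebba'
  #31 SA[31]=1  'fgbabgcgfbdcabagdbgceafaedfegdfaeeebba'
  #32 SA[32]=2  'gbabgcgfbdcabagdbgceafaedfegdfaeeebba'
  #33 SA[33]=19  'gceafaedfegdfaeeebba'
  #34 SA[34]=6  'gcgfbdcabagdbgceafaedfegdfaeeebba'
  #35 SA[35]=16  'gdbgceafaedfegdfaeeebba'
  #36 SA[36]=29  'gdfaeeebba'
  #37 SA[37]=8  'gfbdcabagdbgceafaedfegdfaeeebba'
  #38 SA[38]=0  'gfgbabgcgfbdcabagdbgceafaedfegdfaeeebba'

[38, 13, 4, 24, 32, 22, 15, 37, 3, 14, 36, 10, 18, 5, 12, 20, 7, 17, 11, 30, 26, 21, 35, 25, 34, 33, 28, 23, 31, 9, 27, 1, 2, 19, 6, 16, 29, 8, 0]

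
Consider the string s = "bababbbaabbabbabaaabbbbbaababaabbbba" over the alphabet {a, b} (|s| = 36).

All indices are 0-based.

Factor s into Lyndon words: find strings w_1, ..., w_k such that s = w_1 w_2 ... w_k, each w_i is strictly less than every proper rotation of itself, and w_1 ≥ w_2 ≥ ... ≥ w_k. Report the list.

["b", "ababbb", "aabbabbab", "aaabbbbbaababaabbbb", "a"]

emit factor 1: 'b' (i=0, period=1)
emit factor 2: 'ababbb' (i=1, period=6)
emit factor 3: 'aabbabbab' (i=7, period=9)
emit factor 4: 'aaabbbbbaababaabbbb' (i=16, period=19)
emit factor 5: 'a' (i=35, period=1)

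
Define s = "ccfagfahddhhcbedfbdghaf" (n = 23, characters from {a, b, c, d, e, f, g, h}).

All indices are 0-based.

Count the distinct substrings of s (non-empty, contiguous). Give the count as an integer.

260

rank→(start, suffix):
  0 → (21, 'af')
  1 → (3, 'agfahddhhcbedfbdghaf')
  2 → (6, 'ahddhhcbedfbdghaf')
  3 → (17, 'bdghaf')
  4 → (13, 'bedfbdghaf')
  5 → (12, 'cbedfbdghaf')
  6 → (0, 'ccfagfahddhhcbedfbdghaf')
  7 → (1, 'cfagfahddhhcbedfbdghaf')
  8 → (8, 'ddhhcbedfbdghaf')
  9 → (15, 'dfbdghaf')
  10 → (18, 'dghaf')
  11 → (9, 'dhhcbedfbdghaf')
  12 → (14, 'edfbdghaf')
  13 → (22, 'f')
  14 → (2, 'fagfahddhhcbedfbdghaf')
  15 → (5, 'fahddhhcbedfbdghaf')
  16 → (16, 'fbdghaf')
  17 → (4, 'gfahddhhcbedfbdghaf')
  18 → (19, 'ghaf')
  19 → (20, 'haf')
  20 → (11, 'hcbedfbdghaf')
  21 → (7, 'hddhhcbedfbdghaf')
  22 → (10, 'hhcbedfbdghaf')

SA = [21, 3, 6, 17, 13, 12, 0, 1, 8, 15, 18, 9, 14, 22, 2, 5, 16, 4, 19, 20, 11, 7, 10]
[i] adj suffixes → lcp
  [1] 21/3 → 1 ('a')
  [2] 3/6 → 1 ('a')
  [3] 6/17 → 0 ('')
  [4] 17/13 → 1 ('b')
  [5] 13/12 → 0 ('')
  [6] 12/0 → 1 ('c')
  [7] 0/1 → 1 ('c')
  [8] 1/8 → 0 ('')
  [9] 8/15 → 1 ('d')
  [10] 15/18 → 1 ('d')
  [11] 18/9 → 1 ('d')
  [12] 9/14 → 0 ('')
  [13] 14/22 → 0 ('')
  [14] 22/2 → 1 ('f')
  [15] 2/5 → 2 ('fa')
  [16] 5/16 → 1 ('f')
  [17] 16/4 → 0 ('')
  [18] 4/19 → 1 ('g')
  [19] 19/20 → 0 ('')
  [20] 20/11 → 1 ('h')
  [21] 11/7 → 1 ('h')
  [22] 7/10 → 1 ('h')

n(n+1)/2 = 23·24/2 = 276
Σ LCP = 0 + 1 + 1 + 0 + 1 + 0 + 1 + 1 + 0 + 1 + 1 + 1 + 0 + 0 + 1 + 2 + 1 + 0 + 1 + 0 + 1 + 1 + 1 = 16
distinct = 276 − 16 = 260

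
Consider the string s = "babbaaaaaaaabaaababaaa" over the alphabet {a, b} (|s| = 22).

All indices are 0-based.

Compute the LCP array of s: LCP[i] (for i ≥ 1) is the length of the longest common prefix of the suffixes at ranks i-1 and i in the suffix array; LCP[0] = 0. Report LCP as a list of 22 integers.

rank→(start, suffix):
  0 → (21, 'a')
  1 → (20, 'aa')
  2 → (19, 'aaa')
  3 → (4, 'aaaaaaaabaaababaaa')
  4 → (5, 'aaaaaaabaaababaaa')
  5 → (6, 'aaaaaabaaababaaa')
  6 → (7, 'aaaaabaaababaaa')
  7 → (8, 'aaaabaaababaaa')
  8 → (9, 'aaabaaababaaa')
  9 → (13, 'aaababaaa')
  10 → (10, 'aabaaababaaa')
  11 → (14, 'aababaaa')
  12 → (17, 'abaaa')
  13 → (11, 'abaaababaaa')
  14 → (15, 'ababaaa')
  15 → (1, 'abbaaaaaaaabaaababaaa')
  16 → (18, 'baaa')
  17 → (3, 'baaaaaaaabaaababaaa')
  18 → (12, 'baaababaaa')
  19 → (16, 'babaaa')
  20 → (0, 'babbaaaaaaaabaaababaaa')
  21 → (2, 'bbaaaaaaaabaaababaaa')

SA = [21, 20, 19, 4, 5, 6, 7, 8, 9, 13, 10, 14, 17, 11, 15, 1, 18, 3, 12, 16, 0, 2]
[i] adj suffixes → lcp
  [1] 21/20 → 1 ('a')
  [2] 20/19 → 2 ('aa')
  [3] 19/4 → 3 ('aaa')
  [4] 4/5 → 7 ('aaaaaaa')
  [5] 5/6 → 6 ('aaaaaa')
  [6] 6/7 → 5 ('aaaaa')
  [7] 7/8 → 4 ('aaaa')
  [8] 8/9 → 3 ('aaa')
  [9] 9/13 → 5 ('aaaba')
  [10] 13/10 → 2 ('aa')
  [11] 10/14 → 4 ('aaba')
  [12] 14/17 → 1 ('a')
  [13] 17/11 → 5 ('abaaa')
  [14] 11/15 → 3 ('aba')
  [15] 15/1 → 2 ('ab')
  [16] 1/18 → 0 ('')
  [17] 18/3 → 4 ('baaa')
  [18] 3/12 → 4 ('baaa')
  [19] 12/16 → 2 ('ba')
  [20] 16/0 → 3 ('bab')
  [21] 0/2 → 1 ('b')

[0, 1, 2, 3, 7, 6, 5, 4, 3, 5, 2, 4, 1, 5, 3, 2, 0, 4, 4, 2, 3, 1]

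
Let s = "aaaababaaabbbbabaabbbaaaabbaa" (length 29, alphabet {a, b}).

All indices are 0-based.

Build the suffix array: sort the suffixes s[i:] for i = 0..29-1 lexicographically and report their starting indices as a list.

rank | idx | suffix
   0 |  28 | a
   1 |  27 | aa
   2 |   0 | aaaababaaabbbbabaabbbaaaabbaa
   3 |  21 | aaaabbaa
   4 |   1 | aaababaaabbbbabaabbbaaaabbaa
   5 |  22 | aaabbaa
   6 |   7 | aaabbbbabaabbbaaaabbaa
   7 |   2 | aababaaabbbbabaabbbaaaabbaa
   8 |  23 | aabbaa
   9 |  16 | aabbbaaaabbaa
  10 |   8 | aabbbbabaabbbaaaabbaa
  11 |   5 | abaaabbbbabaabbbaaaabbaa
  12 |  14 | abaabbbaaaabbaa
  13 |   3 | ababaaabbbbabaabbbaaaabbaa
  14 |  24 | abbaa
  15 |  17 | abbbaaaabbaa
  16 |   9 | abbbbabaabbbaaaabbaa
  17 |  26 | baa
  18 |  20 | baaaabbaa
  19 |   6 | baaabbbbabaabbbaaaabbaa
  20 |  15 | baabbbaaaabbaa
  21 |   4 | babaaabbbbabaabbbaaaabbaa
  22 |  13 | babaabbbaaaabbaa
  23 |  25 | bbaa
  24 |  19 | bbaaaabbaa
  25 |  12 | bbabaabbbaaaabbaa
  26 |  18 | bbbaaaabbaa
  27 |  11 | bbbabaabbbaaaabbaa
  28 |  10 | bbbbabaabbbaaaabbaa

[28, 27, 0, 21, 1, 22, 7, 2, 23, 16, 8, 5, 14, 3, 24, 17, 9, 26, 20, 6, 15, 4, 13, 25, 19, 12, 18, 11, 10]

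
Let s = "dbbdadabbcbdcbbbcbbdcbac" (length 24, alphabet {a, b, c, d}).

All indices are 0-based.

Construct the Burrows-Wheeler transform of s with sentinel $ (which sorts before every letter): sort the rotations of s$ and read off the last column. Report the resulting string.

rank  rotation                   last
    0  $dbbdadabbcbdcbbbcbbdcbac  c
    1  abbcbdcbbbcbbdcbac$dbbdad  d
    2  ac$dbbdadabbcbdcbbbcbbdcb  b
    3  adabbcbdcbbbcbbdcbac$dbbd  d
    4  bac$dbbdadabbcbdcbbbcbbdc  c
    5  bbbcbbdcbac$dbbdadabbcbdc  c
    6  bbcbbdcbac$dbbdadabbcbdcb  b
    7  bbcbdcbbbcbbdcbac$dbbdada  a
    8  bbdadabbcbdcbbbcbbdcbac$d  d
    9  bbdcbac$dbbdadabbcbdcbbbc  c
   10  bcbbdcbac$dbbdadabbcbdcbb  b
   11  bcbdcbbbcbbdcbac$dbbdadab  b
   12  bdadabbcbdcbbbcbbdcbac$db  b
   13  bdcbac$dbbdadabbcbdcbbbcb  b
   14  bdcbbbcbbdcbac$dbbdadabbc  c
   15  c$dbbdadabbcbdcbbbcbbdcba  a
   16  cbac$dbbdadabbcbdcbbbcbbd  d
   17  cbbbcbbdcbac$dbbdadabbcbd  d
   18  cbbdcbac$dbbdadabbcbdcbbb  b
   19  cbdcbbbcbbdcbac$dbbdadabb  b
   20  dabbcbdcbbbcbbdcbac$dbbda  a
   21  dadabbcbdcbbbcbbdcbac$dbb  b
   22  dbbdadabbcbdcbbbcbbdcbac$  $
   23  dcbac$dbbdadabbcbdcbbbcbb  b
   24  dcbbbcbbdcbac$dbbdadabbcb  b

cdbdccbadcbbbbcaddbbab$bb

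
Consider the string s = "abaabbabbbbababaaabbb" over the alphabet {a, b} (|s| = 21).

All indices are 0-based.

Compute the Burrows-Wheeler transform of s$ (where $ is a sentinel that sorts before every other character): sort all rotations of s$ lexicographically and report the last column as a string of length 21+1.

rank  rotation                last
    0  $abaabbabbbbababaaabbb  b
    1  aaabbb$abaabbabbbbabab  b
    2  aabbabbbbababaaabbb$ab  b
    3  aabbb$abaabbabbbbababa  a
    4  abaaabbb$abaabbabbbbab  b
    5  abaabbabbbbababaaabbb$  $
    6  ababaaabbb$abaabbabbbb  b
    7  abbabbbbababaaabbb$aba  a
    8  abbb$abaabbabbbbababaa  a
    9  abbbbababaaabbb$abaabb  b
   10  b$abaabbabbbbababaaabb  b
   11  baaabbb$abaabbabbbbaba  a
   12  baabbabbbbababaaabbb$a  a
   13  babaaabbb$abaabbabbbba  a
   14  bababaaabbb$abaabbabbb  b
   15  babbbbababaaabbb$abaab  b
   16  bb$abaabbabbbbababaaab  b
   17  bbababaaabbb$abaabbabb  b
   18  bbabbbbababaaabbb$abaa  a
   19  bbb$abaabbabbbbababaaa  a
   20  bbbababaaabbb$abaabbab  b
   21  bbbbababaaabbb$abaabba  a

bbbab$baabbaaabbbbaaba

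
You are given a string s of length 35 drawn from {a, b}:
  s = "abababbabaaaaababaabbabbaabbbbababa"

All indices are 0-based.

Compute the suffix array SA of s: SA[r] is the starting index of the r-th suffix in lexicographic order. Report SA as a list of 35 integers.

[34, 9, 10, 11, 12, 17, 24, 32, 7, 15, 30, 13, 0, 2, 21, 4, 18, 25, 33, 8, 16, 23, 31, 6, 14, 29, 1, 20, 3, 22, 5, 28, 19, 27, 26]

rank | idx | suffix
   0 |  34 | a
   1 |   9 | aaaaababaabbabbaabbbbababa
   2 |  10 | aaaababaabbabbaabbbbababa
   3 |  11 | aaababaabbabbaabbbbababa
   4 |  12 | aababaabbabbaabbbbababa
   5 |  17 | aabbabbaabbbbababa
   6 |  24 | aabbbbababa
   7 |  32 | aba
   8 |   7 | abaaaaababaabbabbaabbbbababa
   9 |  15 | abaabbabbaabbbbababa
  10 |  30 | ababa
  11 |  13 | ababaabbabbaabbbbababa
  12 |   0 | abababbabaaaaababaabbabbaabbbbababa
  13 |   2 | ababbabaaaaababaabbabbaabbbbababa
  14 |  21 | abbaabbbbababa
  15 |   4 | abbabaaaaababaabbabbaabbbbababa
  16 |  18 | abbabbaabbbbababa
  17 |  25 | abbbbababa
  18 |  33 | ba
  19 |   8 | baaaaababaabbabbaabbbbababa
  20 |  16 | baabbabbaabbbbababa
  21 |  23 | baabbbbababa
  22 |  31 | baba
  23 |   6 | babaaaaababaabbabbaabbbbababa
  24 |  14 | babaabbabbaabbbbababa
  25 |  29 | bababa
  26 |   1 | bababbabaaaaababaabbabbaabbbbababa
  27 |  20 | babbaabbbbababa
  28 |   3 | babbabaaaaababaabbabbaabbbbababa
  29 |  22 | bbaabbbbababa
  30 |   5 | bbabaaaaababaabbabbaabbbbababa
  31 |  28 | bbababa
  32 |  19 | bbabbaabbbbababa
  33 |  27 | bbbababa
  34 |  26 | bbbbababa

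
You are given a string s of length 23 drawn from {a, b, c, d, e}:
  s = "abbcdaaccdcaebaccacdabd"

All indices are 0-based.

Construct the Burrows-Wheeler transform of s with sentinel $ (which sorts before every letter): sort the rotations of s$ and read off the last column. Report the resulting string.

rank  rotation                  last
    0  $abbcdaaccdcaebaccacdabd  d
    1  aaccdcaebaccacdabd$abbcd  d
    2  abbcdaaccdcaebaccacdabd$  $
    3  abd$abbcdaaccdcaebaccacd  d
    4  accacdabd$abbcdaaccdcaeb  b
    5  accdcaebaccacdabd$abbcda  a
    6  acdabd$abbcdaaccdcaebacc  c
    7  aebaccacdabd$abbcdaaccdc  c
    8  baccacdabd$abbcdaaccdcae  e
    9  bbcdaaccdcaebaccacdabd$a  a
   10  bcdaaccdcaebaccacdabd$ab  b
   11  bd$abbcdaaccdcaebaccacda  a
   12  cacdabd$abbcdaaccdcaebac  c
   13  caebaccacdabd$abbcdaaccd  d
   14  ccacdabd$abbcdaaccdcaeba  a
   15  ccdcaebaccacdabd$abbcdaa  a
   16  cdaaccdcaebaccacdabd$abb  b
   17  cdabd$abbcdaaccdcaebacca  a
   18  cdcaebaccacdabd$abbcdaac  c
   19  d$abbcdaaccdcaebaccacdab  b
   20  daaccdcaebaccacdabd$abbc  c
   21  dabd$abbcdaaccdcaebaccac  c
   22  dcaebaccacdabd$abbcdaacc  c
   23  ebaccacdabd$abbcdaaccdca  a

dd$dbacceabacdaabacbccca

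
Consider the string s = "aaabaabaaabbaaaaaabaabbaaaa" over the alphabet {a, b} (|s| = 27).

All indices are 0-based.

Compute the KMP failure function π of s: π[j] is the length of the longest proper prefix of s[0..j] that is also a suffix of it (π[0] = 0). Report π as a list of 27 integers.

π[0] = 0
j=1 s[j]='a': π[1]=1 (border 'a')
j=2 s[j]='a': π[2]=2 (border 'aa')
j=3 s[j]='b': k: 2→1→0; π[3]=0 (border '')
j=4 s[j]='a': π[4]=1 (border 'a')
j=5 s[j]='a': π[5]=2 (border 'aa')
j=6 s[j]='b': k: 2→1→0; π[6]=0 (border '')
j=7 s[j]='a': π[7]=1 (border 'a')
j=8 s[j]='a': π[8]=2 (border 'aa')
j=9 s[j]='a': π[9]=3 (border 'aaa')
j=10 s[j]='b': π[10]=4 (border 'aaab')
j=11 s[j]='b': k: 4→0; π[11]=0 (border '')
j=12 s[j]='a': π[12]=1 (border 'a')
j=13 s[j]='a': π[13]=2 (border 'aa')
j=14 s[j]='a': π[14]=3 (border 'aaa')
j=15 s[j]='a': k: 3→2; π[15]=3 (border 'aaa')
j=16 s[j]='a': k: 3→2; π[16]=3 (border 'aaa')
j=17 s[j]='a': k: 3→2; π[17]=3 (border 'aaa')
j=18 s[j]='b': π[18]=4 (border 'aaab')
j=19 s[j]='a': π[19]=5 (border 'aaaba')
j=20 s[j]='a': π[20]=6 (border 'aaabaa')
j=21 s[j]='b': π[21]=7 (border 'aaabaab')
j=22 s[j]='b': k: 7→0; π[22]=0 (border '')
j=23 s[j]='a': π[23]=1 (border 'a')
j=24 s[j]='a': π[24]=2 (border 'aa')
j=25 s[j]='a': π[25]=3 (border 'aaa')
j=26 s[j]='a': k: 3→2; π[26]=3 (border 'aaa')

[0, 1, 2, 0, 1, 2, 0, 1, 2, 3, 4, 0, 1, 2, 3, 3, 3, 3, 4, 5, 6, 7, 0, 1, 2, 3, 3]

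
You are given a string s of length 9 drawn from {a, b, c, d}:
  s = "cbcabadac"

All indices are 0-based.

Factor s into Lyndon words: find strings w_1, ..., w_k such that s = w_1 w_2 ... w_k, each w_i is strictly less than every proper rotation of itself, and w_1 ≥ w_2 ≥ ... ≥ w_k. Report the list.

emit factor 1: 'c' (i=0, period=1)
emit factor 2: 'bc' (i=1, period=2)
emit factor 3: 'abadac' (i=3, period=6)

["c", "bc", "abadac"]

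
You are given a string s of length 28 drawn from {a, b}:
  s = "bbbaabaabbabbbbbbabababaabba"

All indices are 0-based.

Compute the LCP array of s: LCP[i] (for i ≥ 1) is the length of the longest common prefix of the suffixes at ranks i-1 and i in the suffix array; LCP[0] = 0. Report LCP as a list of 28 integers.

[0, 1, 3, 5, 1, 7, 3, 5, 2, 4, 3, 0, 2, 4, 6, 2, 4, 6, 3, 1, 3, 3, 4, 2, 4, 3, 4, 5]

rank→(start, suffix):
  0 → (27, 'a')
  1 → (3, 'aabaabbabbbbbbabababaabba')
  2 → (23, 'aabba')
  3 → (6, 'aabbabbbbbbabababaabba')
  4 → (21, 'abaabba')
  5 → (4, 'abaabbabbbbbbabababaabba')
  6 → (19, 'ababaabba')
  7 → (17, 'abababaabba')
  8 → (24, 'abba')
  9 → (7, 'abbabbbbbbabababaabba')
  10 → (10, 'abbbbbbabababaabba')
  11 → (26, 'ba')
  12 → (2, 'baabaabbabbbbbbabababaabba')
  13 → (22, 'baabba')
  14 → (5, 'baabbabbbbbbabababaabba')
  15 → (20, 'babaabba')
  16 → (18, 'bababaabba')
  17 → (16, 'babababaabba')
  18 → (9, 'babbbbbbabababaabba')
  19 → (25, 'bba')
  20 → (1, 'bbaabaabbabbbbbbabababaabba')
  21 → (15, 'bbabababaabba')
  22 → (8, 'bbabbbbbbabababaabba')
  23 → (0, 'bbbaabaabbabbbbbbabababaabba')
  24 → (14, 'bbbabababaabba')
  25 → (13, 'bbbbabababaabba')
  26 → (12, 'bbbbbabababaabba')
  27 → (11, 'bbbbbbabababaabba')

SA = [27, 3, 23, 6, 21, 4, 19, 17, 24, 7, 10, 26, 2, 22, 5, 20, 18, 16, 9, 25, 1, 15, 8, 0, 14, 13, 12, 11]
i: (SA[i-1],SA[i]) lcp shared
  1: (27,3) 1 'a'
  2: (3,23) 3 'aab'
  3: (23,6) 5 'aabba'
  4: (6,21) 1 'a'
  5: (21,4) 7 'abaabba'
  6: (4,19) 3 'aba'
  7: (19,17) 5 'ababa'
  8: (17,24) 2 'ab'
  9: (24,7) 4 'abba'
  10: (7,10) 3 'abb'
  11: (10,26) 0 ''
  12: (26,2) 2 'ba'
  13: (2,22) 4 'baab'
  14: (22,5) 6 'baabba'
  15: (5,20) 2 'ba'
  16: (20,18) 4 'baba'
  17: (18,16) 6 'bababa'
  18: (16,9) 3 'bab'
  19: (9,25) 1 'b'
  20: (25,1) 3 'bba'
  21: (1,15) 3 'bba'
  22: (15,8) 4 'bbab'
  23: (8,0) 2 'bb'
  24: (0,14) 4 'bbba'
  25: (14,13) 3 'bbb'
  26: (13,12) 4 'bbbb'
  27: (12,11) 5 'bbbbb'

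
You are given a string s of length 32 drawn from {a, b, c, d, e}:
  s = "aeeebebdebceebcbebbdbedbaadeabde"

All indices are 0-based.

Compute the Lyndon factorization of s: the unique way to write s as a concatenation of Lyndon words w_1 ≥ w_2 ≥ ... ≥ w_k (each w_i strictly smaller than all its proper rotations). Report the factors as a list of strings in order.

["aeeebebdebceebcbebbdbedb", "aadeabde"]

emit factor 1: 'aeeebebdebceebcbebbdbedb' (i=0, period=24)
emit factor 2: 'aadeabde' (i=24, period=8)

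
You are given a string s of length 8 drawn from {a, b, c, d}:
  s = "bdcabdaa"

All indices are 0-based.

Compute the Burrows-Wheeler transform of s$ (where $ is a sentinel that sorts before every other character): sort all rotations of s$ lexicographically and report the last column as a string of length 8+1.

rank  rotation   last
    0  $bdcabdaa  a
    1  a$bdcabda  a
    2  aa$bdcabd  d
    3  abdaa$bdc  c
    4  bdaa$bdca  a
    5  bdcabdaa$  $
    6  cabdaa$bd  d
    7  daa$bdcab  b
    8  dcabdaa$b  b

aadca$dbb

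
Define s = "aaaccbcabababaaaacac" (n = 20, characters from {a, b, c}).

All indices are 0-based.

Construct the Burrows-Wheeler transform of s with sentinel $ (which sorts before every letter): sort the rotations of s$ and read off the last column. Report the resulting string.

rank  rotation               last
    0  $aaaccbcabababaaaacac  c
    1  aaaacac$aaaccbcababab  b
    2  aaacac$aaaccbcabababa  a
    3  aaaccbcabababaaaacac$  $
    4  aacac$aaaccbcabababaa  a
    5  aaccbcabababaaaacac$a  a
    6  abaaaacac$aaaccbcabab  b
    7  ababaaaacac$aaaccbcab  b
    8  abababaaaacac$aaaccbc  c
    9  ac$aaaccbcabababaaaac  c
   10  acac$aaaccbcabababaaa  a
   11  accbcabababaaaacac$aa  a
   12  baaaacac$aaaccbcababa  a
   13  babaaaacac$aaaccbcaba  a
   14  bababaaaacac$aaaccbca  a
   15  bcabababaaaacac$aaacc  c
   16  c$aaaccbcabababaaaaca  a
   17  cabababaaaacac$aaaccb  b
   18  cac$aaaccbcabababaaaa  a
   19  cbcabababaaaacac$aaac  c
   20  ccbcabababaaaacac$aaa  a

cba$aabbccaaaaacabaca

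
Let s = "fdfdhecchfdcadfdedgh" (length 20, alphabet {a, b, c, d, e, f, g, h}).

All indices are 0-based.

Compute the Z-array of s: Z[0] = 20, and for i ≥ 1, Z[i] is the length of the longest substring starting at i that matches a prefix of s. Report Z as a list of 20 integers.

[20, 0, 2, 0, 0, 0, 0, 0, 0, 2, 0, 0, 0, 0, 2, 0, 0, 0, 0, 0]

Z[0]=20
i=1: outside box; Z[1]=0
i=2: outside box; Z[2]=2 scan→box=[2,4)
i=3: min(r-i=1, Z[1]=0)=0; Z[3]=0
i=4: outside box; Z[4]=0
i=5: outside box; Z[5]=0
i=6: outside box; Z[6]=0
i=7: outside box; Z[7]=0
i=8: outside box; Z[8]=0
i=9: outside box; Z[9]=2 scan→box=[9,11)
i=10: min(r-i=1, Z[1]=0)=0; Z[10]=0
i=11: outside box; Z[11]=0
i=12: outside box; Z[12]=0
i=13: outside box; Z[13]=0
i=14: outside box; Z[14]=2 scan→box=[14,16)
i=15: min(r-i=1, Z[1]=0)=0; Z[15]=0
i=16: outside box; Z[16]=0
i=17: outside box; Z[17]=0
i=18: outside box; Z[18]=0
i=19: outside box; Z[19]=0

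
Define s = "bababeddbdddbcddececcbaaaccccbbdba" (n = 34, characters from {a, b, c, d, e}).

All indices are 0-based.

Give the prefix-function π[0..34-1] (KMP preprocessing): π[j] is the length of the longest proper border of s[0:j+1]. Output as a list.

π[0] = 0
j=1 s[j]='a': π[1]=0 (border '')
j=2 s[j]='b': π[2]=1 (border 'b')
j=3 s[j]='a': π[3]=2 (border 'ba')
j=4 s[j]='b': π[4]=3 (border 'bab')
j=5 s[j]='e': k: 3→1→0; π[5]=0 (border '')
j=6 s[j]='d': π[6]=0 (border '')
j=7 s[j]='d': π[7]=0 (border '')
j=8 s[j]='b': π[8]=1 (border 'b')
j=9 s[j]='d': k: 1→0; π[9]=0 (border '')
j=10 s[j]='d': π[10]=0 (border '')
j=11 s[j]='d': π[11]=0 (border '')
j=12 s[j]='b': π[12]=1 (border 'b')
j=13 s[j]='c': k: 1→0; π[13]=0 (border '')
j=14 s[j]='d': π[14]=0 (border '')
j=15 s[j]='d': π[15]=0 (border '')
j=16 s[j]='e': π[16]=0 (border '')
j=17 s[j]='c': π[17]=0 (border '')
j=18 s[j]='e': π[18]=0 (border '')
j=19 s[j]='c': π[19]=0 (border '')
j=20 s[j]='c': π[20]=0 (border '')
j=21 s[j]='b': π[21]=1 (border 'b')
j=22 s[j]='a': π[22]=2 (border 'ba')
j=23 s[j]='a': k: 2→0; π[23]=0 (border '')
j=24 s[j]='a': π[24]=0 (border '')
j=25 s[j]='c': π[25]=0 (border '')
j=26 s[j]='c': π[26]=0 (border '')
j=27 s[j]='c': π[27]=0 (border '')
j=28 s[j]='c': π[28]=0 (border '')
j=29 s[j]='b': π[29]=1 (border 'b')
j=30 s[j]='b': k: 1→0; π[30]=1 (border 'b')
j=31 s[j]='d': k: 1→0; π[31]=0 (border '')
j=32 s[j]='b': π[32]=1 (border 'b')
j=33 s[j]='a': π[33]=2 (border 'ba')

[0, 0, 1, 2, 3, 0, 0, 0, 1, 0, 0, 0, 1, 0, 0, 0, 0, 0, 0, 0, 0, 1, 2, 0, 0, 0, 0, 0, 0, 1, 1, 0, 1, 2]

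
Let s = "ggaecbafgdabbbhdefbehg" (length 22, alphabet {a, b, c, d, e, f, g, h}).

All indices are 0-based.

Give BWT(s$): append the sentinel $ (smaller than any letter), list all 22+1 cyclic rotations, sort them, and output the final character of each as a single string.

gdgbcabfbeghadbeahgf$be

rank  rotation                 last
    0  $ggaecbafgdabbbhdefbehg  g
    1  abbbhdefbehg$ggaecbafgd  d
    2  aecbafgdabbbhdefbehg$gg  g
    3  afgdabbbhdefbehg$ggaecb  b
    4  bafgdabbbhdefbehg$ggaec  c
    5  bbbhdefbehg$ggaecbafgda  a
    6  bbhdefbehg$ggaecbafgdab  b
    7  behg$ggaecbafgdabbbhdef  f
    8  bhdefbehg$ggaecbafgdabb  b
    9  cbafgdabbbhdefbehg$ggae  e
   10  dabbbhdefbehg$ggaecbafg  g
   11  defbehg$ggaecbafgdabbbh  h
   12  ecbafgdabbbhdefbehg$gga  a
   13  efbehg$ggaecbafgdabbbhd  d
   14  ehg$ggaecbafgdabbbhdefb  b
   15  fbehg$ggaecbafgdabbbhde  e
   16  fgdabbbhdefbehg$ggaecba  a
   17  g$ggaecbafgdabbbhdefbeh  h
   18  gaecbafgdabbbhdefbehg$g  g
   19  gdabbbhdefbehg$ggaecbaf  f
   20  ggaecbafgdabbbhdefbehg$  $
   21  hdefbehg$ggaecbafgdabbb  b
   22  hg$ggaecbafgdabbbhdefbe  e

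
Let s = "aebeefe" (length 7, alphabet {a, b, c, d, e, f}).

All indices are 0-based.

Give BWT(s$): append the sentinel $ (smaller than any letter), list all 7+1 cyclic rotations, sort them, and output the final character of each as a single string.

e$efabee

rank  rotation  last
    0  $aebeefe  e
    1  aebeefe$  $
    2  beefe$ae  e
    3  e$aebeef  f
    4  ebeefe$a  a
    5  eefe$aeb  b
    6  efe$aebe  e
    7  fe$aebee  e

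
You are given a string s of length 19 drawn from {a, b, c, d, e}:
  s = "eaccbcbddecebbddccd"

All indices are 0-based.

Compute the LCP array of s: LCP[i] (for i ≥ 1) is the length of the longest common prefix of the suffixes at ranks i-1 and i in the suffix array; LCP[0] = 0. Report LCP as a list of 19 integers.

[0, 0, 1, 1, 3, 0, 2, 1, 2, 1, 1, 0, 1, 1, 2, 1, 0, 1, 1]

rank→(start, suffix):
  0 → (1, 'accbcbddecebbddccd')
  1 → (12, 'bbddccd')
  2 → (4, 'bcbddecebbddccd')
  3 → (13, 'bddccd')
  4 → (6, 'bddecebbddccd')
  5 → (3, 'cbcbddecebbddccd')
  6 → (5, 'cbddecebbddccd')
  7 → (2, 'ccbcbddecebbddccd')
  8 → (16, 'ccd')
  9 → (17, 'cd')
  10 → (10, 'cebbddccd')
  11 → (18, 'd')
  12 → (15, 'dccd')
  13 → (14, 'ddccd')
  14 → (7, 'ddecebbddccd')
  15 → (8, 'decebbddccd')
  16 → (0, 'eaccbcbddecebbddccd')
  17 → (11, 'ebbddccd')
  18 → (9, 'ecebbddccd')

SA = [1, 12, 4, 13, 6, 3, 5, 2, 16, 17, 10, 18, 15, 14, 7, 8, 0, 11, 9]
i: (SA[i-1],SA[i]) lcp shared
  1: (1,12) 0 ''
  2: (12,4) 1 'b'
  3: (4,13) 1 'b'
  4: (13,6) 3 'bdd'
  5: (6,3) 0 ''
  6: (3,5) 2 'cb'
  7: (5,2) 1 'c'
  8: (2,16) 2 'cc'
  9: (16,17) 1 'c'
  10: (17,10) 1 'c'
  11: (10,18) 0 ''
  12: (18,15) 1 'd'
  13: (15,14) 1 'd'
  14: (14,7) 2 'dd'
  15: (7,8) 1 'd'
  16: (8,0) 0 ''
  17: (0,11) 1 'e'
  18: (11,9) 1 'e'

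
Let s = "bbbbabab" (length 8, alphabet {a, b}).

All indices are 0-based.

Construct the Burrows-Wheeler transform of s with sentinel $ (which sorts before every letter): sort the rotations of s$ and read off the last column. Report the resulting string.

rank  rotation   last
    0  $bbbbabab  b
    1  ab$bbbbab  b
    2  abab$bbbb  b
    3  b$bbbbaba  a
    4  bab$bbbba  a
    5  babab$bbb  b
    6  bbabab$bb  b
    7  bbbabab$b  b
    8  bbbbabab$  $

bbbaabbb$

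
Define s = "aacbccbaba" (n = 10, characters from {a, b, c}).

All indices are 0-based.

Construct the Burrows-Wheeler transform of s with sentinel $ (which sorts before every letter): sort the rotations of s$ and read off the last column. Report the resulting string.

ab$baacccab

rank  rotation     last
    0  $aacbccbaba  a
    1  a$aacbccbab  b
    2  aacbccbaba$  $
    3  aba$aacbccb  b
    4  acbccbaba$a  a
    5  ba$aacbccba  a
    6  baba$aacbcc  c
    7  bccbaba$aac  c
    8  cbaba$aacbc  c
    9  cbccbaba$aa  a
   10  ccbaba$aacb  b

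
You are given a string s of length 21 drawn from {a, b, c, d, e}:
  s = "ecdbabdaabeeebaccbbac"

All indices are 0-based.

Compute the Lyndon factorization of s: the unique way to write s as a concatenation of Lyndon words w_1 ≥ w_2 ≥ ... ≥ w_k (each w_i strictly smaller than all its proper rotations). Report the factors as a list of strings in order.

emit factor 1: 'e' (i=0, period=1)
emit factor 2: 'cd' (i=1, period=2)
emit factor 3: 'b' (i=3, period=1)
emit factor 4: 'abd' (i=4, period=3)
emit factor 5: 'aabeeebaccbbac' (i=7, period=14)

["e", "cd", "b", "abd", "aabeeebaccbbac"]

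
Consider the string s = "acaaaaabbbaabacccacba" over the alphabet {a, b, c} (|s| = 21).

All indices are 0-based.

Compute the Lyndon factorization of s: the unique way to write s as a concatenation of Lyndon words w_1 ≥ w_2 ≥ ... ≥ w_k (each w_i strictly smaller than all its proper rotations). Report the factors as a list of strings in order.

emit factor 1: 'ac' (i=0, period=2)
emit factor 2: 'aaaaabbbaabacccacb' (i=2, period=18)
emit factor 3: 'a' (i=20, period=1)

["ac", "aaaaabbbaabacccacb", "a"]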